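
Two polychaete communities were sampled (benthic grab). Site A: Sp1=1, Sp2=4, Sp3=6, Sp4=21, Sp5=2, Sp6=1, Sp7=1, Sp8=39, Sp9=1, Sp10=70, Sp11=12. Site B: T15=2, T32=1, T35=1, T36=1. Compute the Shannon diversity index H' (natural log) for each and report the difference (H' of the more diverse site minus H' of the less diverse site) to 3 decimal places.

0.239

Site A: N=158, proportions 0.00633, 0.02532, 0.03797, 0.13291, 0.01266, 0.00633, 0.00633, 0.24684, 0.00633, 0.44304, 0.07595, giving H' = 1.57076 (working shown to 5 dp, full precision carried).
Site B: N=5, proportions 0.4, 0.2, 0.2, 0.2, giving H' = 1.33218.
Difference = |1.57076 − 1.33218| = 0.23858, i.e. 0.239 to 3 decimal places.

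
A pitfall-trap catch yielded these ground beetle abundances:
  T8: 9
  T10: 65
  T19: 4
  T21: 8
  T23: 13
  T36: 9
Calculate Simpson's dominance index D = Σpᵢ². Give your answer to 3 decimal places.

Total N = 9+65+4+8+13+9 = 108, so the proportions are 0.08333, 0.60185, 0.03704, 0.07407, 0.12037, 0.08333 (working shown to 5 dp, full precision carried).
D = 0.08333² + 0.60185² + 0.03704² + 0.07407² + 0.12037² + 0.08333² = 0.00694 + 0.36223 + 0.00137 + 0.00549 + 0.01449 + 0.00694 = 0.39746.
To 3 decimal places, D = 0.397.

0.397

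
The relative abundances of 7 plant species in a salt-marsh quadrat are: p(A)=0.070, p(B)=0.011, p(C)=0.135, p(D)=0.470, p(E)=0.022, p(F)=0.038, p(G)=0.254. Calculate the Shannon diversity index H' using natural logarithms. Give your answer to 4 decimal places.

1.4173

Each pᵢ ln pᵢ term (working shown to 6 dp, full precision carried): 0.07×(-2.659260)=-0.186148, 0.011×(-4.509860)=-0.049608, 0.135×(-2.002481)=-0.270335, 0.47×(-0.755023)=-0.354861, 0.022×(-3.816713)=-0.083968, 0.038×(-3.270169)=-0.124266, 0.254×(-1.370421)=-0.348087.
Sum = -1.417273, so H' = 1.4173.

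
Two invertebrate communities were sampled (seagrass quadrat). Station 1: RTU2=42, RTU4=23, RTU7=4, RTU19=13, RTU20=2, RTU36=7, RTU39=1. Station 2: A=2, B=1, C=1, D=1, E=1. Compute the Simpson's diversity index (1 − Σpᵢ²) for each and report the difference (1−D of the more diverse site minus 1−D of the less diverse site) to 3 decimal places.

0.077

Station 1: N=92, proportions 0.45652, 0.25, 0.04348, 0.1413, 0.02174, 0.07609, 0.01087, giving 1−D = 0.70085 (working shown to 5 dp, full precision carried).
Station 2: N=6, proportions 0.33333, 0.16667, 0.16667, 0.16667, 0.16667, giving 1−D = 0.77778.
Difference = |0.70085 − 0.77778| = 0.07693, i.e. 0.077 to 3 decimal places.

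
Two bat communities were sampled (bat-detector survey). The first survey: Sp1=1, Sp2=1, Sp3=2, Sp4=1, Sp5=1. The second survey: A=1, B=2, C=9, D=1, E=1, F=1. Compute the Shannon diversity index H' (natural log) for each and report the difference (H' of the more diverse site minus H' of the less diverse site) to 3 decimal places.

The first survey: N=6, proportions 0.16667, 0.16667, 0.33333, 0.16667, 0.16667, giving H' = 1.56071 (working shown to 5 dp, full precision carried).
The second survey: N=15, proportions 0.06667, 0.13333, 0.6, 0.06667, 0.06667, 0.06667, giving H' = 1.29730.
Difference = |1.56071 − 1.29730| = 0.26341, i.e. 0.263 to 3 decimal places.

0.263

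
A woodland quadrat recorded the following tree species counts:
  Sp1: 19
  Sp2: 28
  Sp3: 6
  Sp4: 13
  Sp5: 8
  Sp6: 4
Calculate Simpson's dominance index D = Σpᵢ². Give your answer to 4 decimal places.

Total N = 19+28+6+13+8+4 = 78, so the proportions are 0.24359, 0.358974, 0.076923, 0.166667, 0.102564, 0.051282 (working shown to 6 dp, full precision carried).
D = 0.24359² + 0.358974² + 0.076923² + 0.166667² + 0.102564² + 0.051282² = 0.059336 + 0.128863 + 0.005917 + 0.027778 + 0.010519 + 0.002630 = 0.235043.
To 4 decimal places, D = 0.2350.

0.2350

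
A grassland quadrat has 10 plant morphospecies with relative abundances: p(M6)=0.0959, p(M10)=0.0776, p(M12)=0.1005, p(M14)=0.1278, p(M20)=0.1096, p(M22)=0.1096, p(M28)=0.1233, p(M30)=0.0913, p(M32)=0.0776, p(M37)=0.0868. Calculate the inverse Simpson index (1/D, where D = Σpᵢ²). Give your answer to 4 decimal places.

9.7304

D = 0.0959² + 0.0776² + 0.1005² + 0.1278² + 0.1096² + 0.1096² + 0.1233² + 0.0913² + 0.0776² + 0.0868² = 0.00919681 + 0.00602176 + 0.01010025 + 0.01633284 + 0.01201216 + 0.01201216 + 0.01520289 + 0.00833569 + 0.00602176 + 0.00753424 = 0.10277056 (working shown to 8 dp, full precision carried).
So 1/D = 9.730413, i.e. 9.7304 to 4 decimal places.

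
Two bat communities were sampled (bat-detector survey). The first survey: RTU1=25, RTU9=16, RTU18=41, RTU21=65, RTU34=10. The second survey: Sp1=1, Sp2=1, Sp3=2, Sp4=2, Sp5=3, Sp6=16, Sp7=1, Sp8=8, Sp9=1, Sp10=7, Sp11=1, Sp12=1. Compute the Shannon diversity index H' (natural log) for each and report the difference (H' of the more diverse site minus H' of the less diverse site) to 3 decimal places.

0.534

The first survey: N=157, proportions 0.15924, 0.10191, 0.26115, 0.41401, 0.06369, giving H' = 1.41643 (working shown to 5 dp, full precision carried).
The second survey: N=44, proportions 0.02273, 0.02273, 0.04545, 0.04545, 0.06818, 0.36364, 0.02273, 0.18182, 0.02273, 0.15909, 0.02273, 0.02273, giving H' = 1.95040.
Difference = |1.41643 − 1.95040| = 0.53397, i.e. 0.534 to 3 decimal places.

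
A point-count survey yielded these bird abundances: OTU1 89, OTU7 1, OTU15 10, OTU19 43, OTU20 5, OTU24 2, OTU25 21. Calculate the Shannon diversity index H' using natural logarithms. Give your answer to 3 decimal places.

1.296

Total N = 89+1+10+43+5+2+21 = 171, so the proportions are 0.52047, 0.00585, 0.05848, 0.25146, 0.02924, 0.0117, 0.12281 (working shown to 5 dp, full precision carried).
Each pᵢ ln pᵢ term: 0.52047×(-0.65303)=-0.33988, 0.00585×(-5.14166)=-0.03007, 0.05848×(-2.83908)=-0.16603, 0.25146×(-1.38046)=-0.34713, 0.02924×(-3.53223)=-0.10328, 0.0117×(-4.44852)=-0.05203, 0.12281×(-2.09714)=-0.25754.
Sum = -1.29596, so H' = 1.296.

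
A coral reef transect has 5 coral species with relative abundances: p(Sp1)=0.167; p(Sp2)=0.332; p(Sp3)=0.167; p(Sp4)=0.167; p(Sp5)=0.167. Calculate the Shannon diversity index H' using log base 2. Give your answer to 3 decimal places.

Each pᵢ log₂ pᵢ term (working shown to 5 dp, full precision carried): 0.167×(-2.58208)=-0.43121, 0.332×(-1.59074)=-0.52813, 0.167×(-2.58208)=-0.43121, 0.167×(-2.58208)=-0.43121, 0.167×(-2.58208)=-0.43121.
Sum = -2.25296, so H' = 2.253.

2.253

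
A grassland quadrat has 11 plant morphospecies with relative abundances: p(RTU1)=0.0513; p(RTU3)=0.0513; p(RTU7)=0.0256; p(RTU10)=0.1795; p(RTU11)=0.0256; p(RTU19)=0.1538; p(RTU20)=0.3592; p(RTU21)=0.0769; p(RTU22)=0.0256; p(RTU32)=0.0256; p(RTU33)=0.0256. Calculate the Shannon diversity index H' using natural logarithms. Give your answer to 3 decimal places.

Each pᵢ ln pᵢ term (working shown to 5 dp, full precision carried): 0.0513×(-2.97006)=-0.15236, 0.0513×(-2.97006)=-0.15236, 0.0256×(-3.66516)=-0.09383, 0.1795×(-1.71758)=-0.30831, 0.0256×(-3.66516)=-0.09383, 0.1538×(-1.87210)=-0.28793, 0.3592×(-1.02388)=-0.36778, 0.0769×(-2.56525)=-0.19727, 0.0256×(-3.66516)=-0.09383, 0.0256×(-3.66516)=-0.09383, 0.0256×(-3.66516)=-0.09383.
Sum = -1.93515, so H' = 1.935.

1.935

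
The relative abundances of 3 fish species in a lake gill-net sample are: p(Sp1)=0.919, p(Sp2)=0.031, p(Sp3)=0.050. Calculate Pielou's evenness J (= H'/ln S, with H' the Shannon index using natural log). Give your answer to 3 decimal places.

H' = −Σ pᵢ ln pᵢ = −((-0.07763) + (-0.10769) + (-0.14979)) = 0.33510 (working shown to 5 dp, full precision carried).
With S = 3 species, ln S = 1.09861, so J = 0.33510/1.09861 = 0.30502, i.e. 0.305 to 3 decimal places.

0.305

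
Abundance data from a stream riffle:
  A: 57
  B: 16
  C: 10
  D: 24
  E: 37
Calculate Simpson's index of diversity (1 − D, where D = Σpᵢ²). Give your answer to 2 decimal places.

Total N = 57+16+10+24+37 = 144, so the proportions are 0.3958, 0.1111, 0.0694, 0.1667, 0.2569 (working shown to 4 dp, full precision carried).
D = 0.3958² + 0.1111² + 0.0694² + 0.1667² + 0.2569² = 0.1567 + 0.0123 + 0.0048 + 0.0278 + 0.0660 = 0.2677.
So 1 − D = 0.7323, i.e. 0.73 to 2 decimal places.

0.73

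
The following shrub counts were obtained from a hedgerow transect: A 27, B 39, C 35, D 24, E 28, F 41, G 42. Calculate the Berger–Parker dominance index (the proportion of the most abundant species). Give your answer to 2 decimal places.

0.18

Total N = 27+39+35+24+28+41+42 = 236, so the proportions are 0.1144, 0.1653, 0.1483, 0.1017, 0.1186, 0.1737, 0.178 (working shown to 4 dp, full precision carried).
The largest proportion is 0.178, i.e. d = 0.18 to 2 decimal places.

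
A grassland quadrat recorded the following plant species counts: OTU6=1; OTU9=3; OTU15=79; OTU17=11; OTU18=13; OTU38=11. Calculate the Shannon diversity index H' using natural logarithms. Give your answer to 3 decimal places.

Total N = 1+3+79+11+13+11 = 118, so the proportions are 0.00847, 0.02542, 0.66949, 0.09322, 0.11017, 0.09322 (working shown to 5 dp, full precision carried).
Each pᵢ ln pᵢ term: 0.00847×(-4.77068)=-0.04043, 0.02542×(-3.67207)=-0.09336, 0.66949×(-0.40124)=-0.26862, 0.09322×(-2.37279)=-0.22119, 0.11017×(-2.20574)=-0.24300, 0.09322×(-2.37279)=-0.22119.
Sum = -1.08780, so H' = 1.088.

1.088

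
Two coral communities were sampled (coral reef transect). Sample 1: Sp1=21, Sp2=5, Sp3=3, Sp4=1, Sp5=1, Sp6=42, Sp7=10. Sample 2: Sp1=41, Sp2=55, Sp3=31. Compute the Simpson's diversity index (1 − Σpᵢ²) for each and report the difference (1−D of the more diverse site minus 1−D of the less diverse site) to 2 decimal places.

Sample 1: N=83, proportions 0.253012, 0.060241, 0.036145, 0.012048, 0.012048, 0.506024, 0.120482, giving 1−D = 0.660183 (working shown to 6 dp, full precision carried).
Sample 2: N=127, proportions 0.322835, 0.433071, 0.244094, giving 1−D = 0.648645.
Difference = |0.660183 − 0.648645| = 0.011538, i.e. 0.01 to 2 decimal places.

0.01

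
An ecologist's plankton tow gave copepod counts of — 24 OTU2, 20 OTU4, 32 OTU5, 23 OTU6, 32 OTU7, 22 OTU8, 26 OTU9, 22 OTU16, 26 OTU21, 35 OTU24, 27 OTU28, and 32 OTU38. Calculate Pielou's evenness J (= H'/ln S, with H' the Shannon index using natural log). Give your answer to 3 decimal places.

0.994

Total N = 24+20+32+23+32+22+26+22+26+35+27+32 = 321, so the proportions are 0.07477, 0.06231, 0.09969, 0.07165, 0.09969, 0.06854, 0.081, 0.06854, 0.081, 0.10903, 0.08411, 0.09969 (working shown to 5 dp, full precision carried).
H' = −Σ pᵢ ln pᵢ = −((-0.19390) + (-0.17294) + (-0.22985) + (-0.18887) + (-0.22985) + (-0.18370) + (-0.20357) + (-0.18370) + (-0.20357) + (-0.24163) + (-0.20823) + (-0.22985)) = 2.46968.
With S = 12 species, ln S = 2.48491, so J = 2.46968/2.48491 = 0.99387, i.e. 0.994 to 3 decimal places.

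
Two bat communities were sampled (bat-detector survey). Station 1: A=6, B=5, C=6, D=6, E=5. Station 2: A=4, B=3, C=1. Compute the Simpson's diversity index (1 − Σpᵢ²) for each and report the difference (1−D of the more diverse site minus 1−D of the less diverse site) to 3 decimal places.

0.205

Station 1: N=28, proportions 0.21429, 0.17857, 0.21429, 0.21429, 0.17857, giving 1−D = 0.79847 (working shown to 5 dp, full precision carried).
Station 2: N=8, proportions 0.5, 0.375, 0.125, giving 1−D = 0.59375.
Difference = |0.79847 − 0.59375| = 0.20472, i.e. 0.205 to 3 decimal places.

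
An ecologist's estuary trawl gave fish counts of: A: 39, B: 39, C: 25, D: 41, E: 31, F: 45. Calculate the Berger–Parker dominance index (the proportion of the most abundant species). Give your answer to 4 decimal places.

0.2045

Total N = 39+39+25+41+31+45 = 220, so the proportions are 0.177273, 0.177273, 0.113636, 0.186364, 0.140909, 0.204545 (working shown to 6 dp, full precision carried).
The largest proportion is 0.204545, i.e. d = 0.2045 to 4 decimal places.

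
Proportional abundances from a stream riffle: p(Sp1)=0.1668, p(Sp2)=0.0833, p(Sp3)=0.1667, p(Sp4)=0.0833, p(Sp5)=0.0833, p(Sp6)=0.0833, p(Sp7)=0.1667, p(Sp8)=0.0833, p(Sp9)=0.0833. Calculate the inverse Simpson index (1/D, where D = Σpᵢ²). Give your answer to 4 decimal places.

7.9979

D = 0.1668² + 0.0833² + 0.1667² + 0.0833² + 0.0833² + 0.0833² + 0.1667² + 0.0833² + 0.0833² = 0.02782224 + 0.00693889 + 0.02778889 + 0.00693889 + 0.00693889 + 0.00693889 + 0.02778889 + 0.00693889 + 0.00693889 = 0.12503336 (working shown to 8 dp, full precision carried).
So 1/D = 7.997866, i.e. 7.9979 to 4 decimal places.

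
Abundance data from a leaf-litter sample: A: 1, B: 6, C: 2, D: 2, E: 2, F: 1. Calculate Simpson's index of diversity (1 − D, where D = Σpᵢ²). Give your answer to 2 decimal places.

Total N = 1+6+2+2+2+1 = 14, so the proportions are 0.0714, 0.4286, 0.1429, 0.1429, 0.1429, 0.0714 (working shown to 4 dp, full precision carried).
D = 0.0714² + 0.4286² + 0.1429² + 0.1429² + 0.1429² + 0.0714² = 0.0051 + 0.1837 + 0.0204 + 0.0204 + 0.0204 + 0.0051 = 0.2551.
So 1 − D = 0.7449, i.e. 0.74 to 2 decimal places.

0.74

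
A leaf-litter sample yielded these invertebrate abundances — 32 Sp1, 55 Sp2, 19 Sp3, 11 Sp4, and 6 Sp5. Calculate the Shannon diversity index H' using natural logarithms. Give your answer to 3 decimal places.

Total N = 32+55+19+11+6 = 123, so the proportions are 0.26016, 0.44715, 0.15447, 0.08943, 0.04878 (working shown to 5 dp, full precision carried).
Each pᵢ ln pᵢ term: 0.26016×(-1.34645)=-0.35030, 0.44715×(-0.80485)=-0.35989, 0.15447×(-1.86775)=-0.28851, 0.08943×(-2.41429)=-0.21591, 0.04878×(-3.02042)=-0.14734.
Sum = -1.36195, so H' = 1.362.

1.362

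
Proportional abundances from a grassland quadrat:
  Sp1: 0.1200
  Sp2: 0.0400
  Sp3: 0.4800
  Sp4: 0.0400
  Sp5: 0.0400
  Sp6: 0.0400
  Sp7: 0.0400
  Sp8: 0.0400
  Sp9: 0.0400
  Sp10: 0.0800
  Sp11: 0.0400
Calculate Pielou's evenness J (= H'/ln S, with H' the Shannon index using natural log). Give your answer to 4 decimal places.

H' = −Σ pᵢ ln pᵢ = −((-0.254432) + (-0.128755) + (-0.352305) + (-0.128755) + (-0.128755) + (-0.128755) + (-0.128755) + (-0.128755) + (-0.128755) + (-0.202058) + (-0.128755)) = 1.838835 (working shown to 6 dp, full precision carried).
With S = 11 species, ln S = 2.397895, so J = 1.838835/2.397895 = 0.766854, i.e. 0.7669 to 4 decimal places.

0.7669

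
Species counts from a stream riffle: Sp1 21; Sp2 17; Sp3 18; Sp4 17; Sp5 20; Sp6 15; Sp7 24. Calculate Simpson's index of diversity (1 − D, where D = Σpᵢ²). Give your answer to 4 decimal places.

0.8540

Total N = 21+17+18+17+20+15+24 = 132, so the proportions are 0.159091, 0.128788, 0.136364, 0.128788, 0.151515, 0.113636, 0.181818 (working shown to 6 dp, full precision carried).
D = 0.159091² + 0.128788² + 0.136364² + 0.128788² + 0.151515² + 0.113636² + 0.181818² = 0.025310 + 0.016586 + 0.018595 + 0.016586 + 0.022957 + 0.012913 + 0.033058 = 0.146006.
So 1 − D = 0.853994, i.e. 0.8540 to 4 decimal places.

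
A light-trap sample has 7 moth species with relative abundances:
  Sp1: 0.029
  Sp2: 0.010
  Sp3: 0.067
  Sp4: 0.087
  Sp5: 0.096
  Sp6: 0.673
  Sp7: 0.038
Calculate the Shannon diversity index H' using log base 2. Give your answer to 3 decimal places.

1.671

Each pᵢ log₂ pᵢ term (working shown to 5 dp, full precision carried): 0.029×(-5.10780)=-0.14813, 0.01×(-6.64386)=-0.06644, 0.067×(-3.89970)=-0.26128, 0.087×(-3.52284)=-0.30649, 0.096×(-3.38082)=-0.32456, 0.673×(-0.57132)=-0.38450, 0.038×(-4.71786)=-0.17928.
Sum = -1.67067, so H' = 1.671.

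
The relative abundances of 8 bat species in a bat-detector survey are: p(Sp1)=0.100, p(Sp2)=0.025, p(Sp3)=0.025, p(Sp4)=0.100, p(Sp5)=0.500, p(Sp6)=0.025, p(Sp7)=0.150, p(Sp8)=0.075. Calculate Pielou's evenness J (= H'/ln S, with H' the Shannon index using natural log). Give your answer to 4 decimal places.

H' = −Σ pᵢ ln pᵢ = −((-0.230259) + (-0.092222) + (-0.092222) + (-0.230259) + (-0.346574) + (-0.092222) + (-0.284568) + (-0.194270)) = 1.562595 (working shown to 6 dp, full precision carried).
With S = 8 species, ln S = 2.079442, so J = 1.562595/2.079442 = 0.751449, i.e. 0.7514 to 4 decimal places.

0.7514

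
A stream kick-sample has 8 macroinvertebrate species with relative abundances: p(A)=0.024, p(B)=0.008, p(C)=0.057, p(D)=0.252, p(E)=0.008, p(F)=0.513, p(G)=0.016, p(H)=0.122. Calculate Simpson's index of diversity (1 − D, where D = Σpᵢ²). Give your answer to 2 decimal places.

0.65

D = 0.024² + 0.008² + 0.057² + 0.252² + 0.008² + 0.513² + 0.016² + 0.122² = 0.0006 + 0.0001 + 0.0032 + 0.0635 + 0.0001 + 0.2632 + 0.0003 + 0.0149 = 0.3458 (working shown to 4 dp, full precision carried).
So 1 − D = 0.6542, i.e. 0.65 to 2 decimal places.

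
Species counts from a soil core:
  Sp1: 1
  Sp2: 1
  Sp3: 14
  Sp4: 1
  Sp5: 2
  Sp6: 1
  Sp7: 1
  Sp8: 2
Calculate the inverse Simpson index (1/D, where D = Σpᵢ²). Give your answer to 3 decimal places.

2.531

Total N = 1+1+14+1+2+1+1+2 = 23, so the proportions are 0.043478, 0.043478, 0.608696, 0.043478, 0.086957, 0.043478, 0.043478, 0.086957 (working shown to 6 dp, full precision carried).
D = 0.043478² + 0.043478² + 0.608696² + 0.043478² + 0.086957² + 0.043478² + 0.043478² + 0.086957² = 0.001890 + 0.001890 + 0.370510 + 0.001890 + 0.007561 + 0.001890 + 0.001890 + 0.007561 = 0.395085.
So 1/D = 2.53110, i.e. 2.531 to 3 decimal places.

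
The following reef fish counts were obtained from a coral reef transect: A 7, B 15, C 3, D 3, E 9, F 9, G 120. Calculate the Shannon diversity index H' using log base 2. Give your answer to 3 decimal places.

Total N = 7+15+3+3+9+9+120 = 166, so the proportions are 0.04217, 0.09036, 0.01807, 0.01807, 0.05422, 0.05422, 0.72289 (working shown to 5 dp, full precision carried).
Each pᵢ log₂ pᵢ term: 0.04217×(-4.56768)=-0.19261, 0.09036×(-3.46815)=-0.31339, 0.01807×(-5.79008)=-0.10464, 0.01807×(-5.79008)=-0.10464, 0.05422×(-4.20511)=-0.22799, 0.05422×(-4.20511)=-0.22799, 0.72289×(-0.46815)=-0.33842.
Sum = -1.50968, so H' = 1.510.

1.510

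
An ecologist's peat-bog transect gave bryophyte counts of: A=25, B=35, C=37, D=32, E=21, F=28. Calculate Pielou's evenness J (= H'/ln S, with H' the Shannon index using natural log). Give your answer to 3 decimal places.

Total N = 25+35+37+32+21+28 = 178, so the proportions are 0.14045, 0.19663, 0.20787, 0.17978, 0.11798, 0.1573 (working shown to 5 dp, full precision carried).
H' = −Σ pᵢ ln pᵢ = −((-0.27569) + (-0.31980) + (-0.32653) + (-0.30850) + (-0.25215) + (-0.29095)) = 1.77362.
With S = 6 species, ln S = 1.79176, so J = 1.77362/1.79176 = 0.98988, i.e. 0.990 to 3 decimal places.

0.990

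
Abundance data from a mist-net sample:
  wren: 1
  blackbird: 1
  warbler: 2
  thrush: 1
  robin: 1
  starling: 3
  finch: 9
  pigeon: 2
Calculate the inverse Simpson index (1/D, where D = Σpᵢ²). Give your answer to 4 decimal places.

Total N = 1+1+2+1+1+3+9+2 = 20, so the proportions are 0.05, 0.05, 0.1, 0.05, 0.05, 0.15, 0.45, 0.1 (working shown to 8 dp, full precision carried).
D = 0.05² + 0.05² + 0.1² + 0.05² + 0.05² + 0.15² + 0.45² + 0.1² = 0.00250000 + 0.00250000 + 0.01000000 + 0.00250000 + 0.00250000 + 0.02250000 + 0.20250000 + 0.01000000 = 0.25500000.
So 1/D = 3.921569, i.e. 3.9216 to 4 decimal places.

3.9216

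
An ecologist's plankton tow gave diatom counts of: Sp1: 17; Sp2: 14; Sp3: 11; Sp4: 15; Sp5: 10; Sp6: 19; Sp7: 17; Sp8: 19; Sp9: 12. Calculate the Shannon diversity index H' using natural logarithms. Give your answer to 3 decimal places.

Total N = 17+14+11+15+10+19+17+19+12 = 134, so the proportions are 0.12687, 0.10448, 0.08209, 0.11194, 0.07463, 0.14179, 0.12687, 0.14179, 0.08955 (working shown to 5 dp, full precision carried).
Each pᵢ ln pᵢ term: 0.12687×(-2.06463)=-0.26193, 0.10448×(-2.25878)=-0.23599, 0.08209×(-2.49994)=-0.20522, 0.11194×(-2.18979)=-0.24513, 0.07463×(-2.59525)=-0.19368, 0.14179×(-1.95340)=-0.27697, 0.12687×(-2.06463)=-0.26193, 0.14179×(-1.95340)=-0.27697, 0.08955×(-2.41293)=-0.21608.
Sum = -2.17391, so H' = 2.174.

2.174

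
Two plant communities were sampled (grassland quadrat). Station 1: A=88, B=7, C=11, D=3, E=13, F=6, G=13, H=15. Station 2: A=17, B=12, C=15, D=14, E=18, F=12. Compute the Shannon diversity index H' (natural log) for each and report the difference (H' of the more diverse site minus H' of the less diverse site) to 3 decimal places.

Station 1: N=156, proportions 0.5641, 0.04487, 0.07051, 0.01923, 0.08333, 0.03846, 0.08333, 0.09615, giving H' = 1.48986 (working shown to 5 dp, full precision carried).
Station 2: N=88, proportions 0.19318, 0.13636, 0.17045, 0.15909, 0.20455, 0.13636, giving H' = 1.77965.
Difference = |1.48986 − 1.77965| = 0.28979, i.e. 0.290 to 3 decimal places.

0.290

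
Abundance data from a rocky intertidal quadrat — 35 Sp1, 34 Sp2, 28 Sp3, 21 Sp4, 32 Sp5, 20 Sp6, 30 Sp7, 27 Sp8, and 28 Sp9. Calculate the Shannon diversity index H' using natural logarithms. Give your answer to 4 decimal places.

2.1816

Total N = 35+34+28+21+32+20+30+27+28 = 255, so the proportions are 0.137255, 0.133333, 0.109804, 0.082353, 0.12549, 0.078431, 0.117647, 0.105882, 0.109804 (working shown to 6 dp, full precision carried).
Each pᵢ ln pᵢ term: 0.137255×(-1.985915)=-0.272577, 0.133333×(-2.014903)=-0.268654, 0.109804×(-2.209059)=-0.242563, 0.082353×(-2.496741)=-0.205614, 0.12549×(-2.075528)=-0.260458, 0.078431×(-2.545531)=-0.199650, 0.117647×(-2.140066)=-0.251772, 0.105882×(-2.245427)=-0.237751, 0.109804×(-2.209059)=-0.242563.
Sum = -2.181602, so H' = 2.1816.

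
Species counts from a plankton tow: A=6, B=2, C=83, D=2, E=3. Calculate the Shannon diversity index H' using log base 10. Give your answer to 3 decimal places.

0.247

Total N = 6+2+83+2+3 = 96, so the proportions are 0.0625, 0.02083, 0.86458, 0.02083, 0.03125 (working shown to 5 dp, full precision carried).
Each pᵢ log₁₀ pᵢ term: 0.0625×(-1.20412)=-0.07526, 0.02083×(-1.68124)=-0.03503, 0.86458×(-0.06319)=-0.05464, 0.02083×(-1.68124)=-0.03503, 0.03125×(-1.50515)=-0.04704.
Sum = -0.24698, so H' = 0.247.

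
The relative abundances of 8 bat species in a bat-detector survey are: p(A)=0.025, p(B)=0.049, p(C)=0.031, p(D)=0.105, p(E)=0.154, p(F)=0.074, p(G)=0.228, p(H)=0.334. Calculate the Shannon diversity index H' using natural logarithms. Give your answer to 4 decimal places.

1.7685

Each pᵢ ln pᵢ term (working shown to 6 dp, full precision carried): 0.025×(-3.688879)=-0.092222, 0.049×(-3.015935)=-0.147781, 0.031×(-3.473768)=-0.107687, 0.105×(-2.253795)=-0.236648, 0.154×(-1.870803)=-0.288104, 0.074×(-2.603690)=-0.192673, 0.228×(-1.478410)=-0.337077, 0.334×(-1.096614)=-0.366269.
Sum = -1.768461, so H' = 1.7685.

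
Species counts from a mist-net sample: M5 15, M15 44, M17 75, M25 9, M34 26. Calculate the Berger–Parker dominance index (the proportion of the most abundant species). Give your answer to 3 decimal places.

0.444

Total N = 15+44+75+9+26 = 169, so the proportions are 0.08876, 0.26036, 0.44379, 0.05325, 0.15385 (working shown to 5 dp, full precision carried).
The largest proportion is 0.44379, i.e. d = 0.444 to 3 decimal places.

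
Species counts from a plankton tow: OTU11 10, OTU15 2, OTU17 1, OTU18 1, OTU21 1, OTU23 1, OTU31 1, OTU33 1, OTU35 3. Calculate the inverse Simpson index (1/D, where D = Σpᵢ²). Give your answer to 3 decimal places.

Total N = 10+2+1+1+1+1+1+1+3 = 21, so the proportions are 0.4761905, 0.0952381, 0.047619, 0.047619, 0.047619, 0.047619, 0.047619, 0.047619, 0.1428571 (working shown to 7 dp, full precision carried).
D = 0.4761905² + 0.0952381² + 0.047619² + 0.047619² + 0.047619² + 0.047619² + 0.047619² + 0.047619² + 0.1428571² = 0.2267574 + 0.0090703 + 0.0022676 + 0.0022676 + 0.0022676 + 0.0022676 + 0.0022676 + 0.0022676 + 0.0204082 = 0.2698413.
So 1/D = 3.70588, i.e. 3.706 to 3 decimal places.

3.706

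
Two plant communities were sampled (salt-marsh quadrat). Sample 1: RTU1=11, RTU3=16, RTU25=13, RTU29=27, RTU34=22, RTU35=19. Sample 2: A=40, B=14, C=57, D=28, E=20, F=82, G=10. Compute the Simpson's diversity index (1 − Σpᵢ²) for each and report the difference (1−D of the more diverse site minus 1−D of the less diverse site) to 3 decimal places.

0.025

Sample 1: N=108, proportions 0.10185, 0.14815, 0.12037, 0.25, 0.2037, 0.17593, giving 1−D = 0.81824 (working shown to 5 dp, full precision carried).
Sample 2: N=251, proportions 0.15936, 0.05578, 0.22709, 0.11155, 0.07968, 0.32669, 0.03984, giving 1−D = 0.79281.
Difference = |0.81824 − 0.79281| = 0.02543, i.e. 0.025 to 3 decimal places.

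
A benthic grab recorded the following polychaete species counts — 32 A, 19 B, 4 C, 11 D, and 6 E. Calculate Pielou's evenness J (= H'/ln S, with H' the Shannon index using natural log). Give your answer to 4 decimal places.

0.8492

Total N = 32+19+4+11+6 = 72, so the proportions are 0.444444, 0.263889, 0.055556, 0.152778, 0.083333 (working shown to 6 dp, full precision carried).
H' = −Σ pᵢ ln pᵢ = −((-0.360413) + (-0.351560) + (-0.160576) + (-0.287034) + (-0.207076)) = 1.366660.
With S = 5 species, ln S = 1.609438, so J = 1.366660/1.609438 = 0.849153, i.e. 0.8492 to 4 decimal places.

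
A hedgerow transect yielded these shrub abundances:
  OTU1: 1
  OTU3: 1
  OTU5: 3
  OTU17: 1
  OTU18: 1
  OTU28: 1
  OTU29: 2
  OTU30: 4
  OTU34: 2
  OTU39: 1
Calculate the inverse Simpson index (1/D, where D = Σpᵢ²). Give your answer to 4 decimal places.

7.4103

Total N = 1+1+3+1+1+1+2+4+2+1 = 17, so the proportions are 0.05882353, 0.05882353, 0.17647059, 0.05882353, 0.05882353, 0.05882353, 0.11764706, 0.23529412, 0.11764706, 0.05882353 (working shown to 8 dp, full precision carried).
D = 0.05882353² + 0.05882353² + 0.17647059² + 0.05882353² + 0.05882353² + 0.05882353² + 0.11764706² + 0.23529412² + 0.11764706² + 0.05882353² = 0.00346021 + 0.00346021 + 0.03114187 + 0.00346021 + 0.00346021 + 0.00346021 + 0.01384083 + 0.05536332 + 0.01384083 + 0.00346021 = 0.13494810.
So 1/D = 7.410256, i.e. 7.4103 to 4 decimal places.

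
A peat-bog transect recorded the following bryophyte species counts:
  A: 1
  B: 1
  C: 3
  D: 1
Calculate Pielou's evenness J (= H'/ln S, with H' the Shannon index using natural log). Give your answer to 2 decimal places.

Total N = 1+1+3+1 = 6, so the proportions are 0.1667, 0.1667, 0.5, 0.1667 (working shown to 4 dp, full precision carried).
H' = −Σ pᵢ ln pᵢ = −((-0.2986) + (-0.2986) + (-0.3466) + (-0.2986)) = 1.2425.
With S = 4 species, ln S = 1.3863, so J = 1.2425/1.3863 = 0.8962, i.e. 0.90 to 2 decimal places.

0.90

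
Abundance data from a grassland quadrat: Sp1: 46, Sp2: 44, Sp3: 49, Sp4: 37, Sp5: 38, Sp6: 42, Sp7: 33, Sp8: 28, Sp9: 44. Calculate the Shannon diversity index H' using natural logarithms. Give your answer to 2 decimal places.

2.18

Total N = 46+44+49+37+38+42+33+28+44 = 361, so the proportions are 0.1274, 0.1219, 0.1357, 0.1025, 0.1053, 0.1163, 0.0914, 0.0776, 0.1219 (working shown to 4 dp, full precision carried).
Each pᵢ ln pᵢ term: 0.1274×(-2.0602)=-0.2625, 0.1219×(-2.1047)=-0.2565, 0.1357×(-1.9971)=-0.2711, 0.1025×(-2.2780)=-0.2335, 0.1053×(-2.2513)=-0.2370, 0.1163×(-2.1512)=-0.2503, 0.0914×(-2.3924)=-0.2187, 0.0776×(-2.5567)=-0.1983, 0.1219×(-2.1047)=-0.2565.
Sum = -2.1844, so H' = 2.18.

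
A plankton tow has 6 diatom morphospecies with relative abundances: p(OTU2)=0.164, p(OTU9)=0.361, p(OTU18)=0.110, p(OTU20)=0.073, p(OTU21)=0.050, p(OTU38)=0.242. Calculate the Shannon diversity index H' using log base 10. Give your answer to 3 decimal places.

0.691

Each pᵢ log₁₀ pᵢ term (working shown to 5 dp, full precision carried): 0.164×(-0.78516)=-0.12877, 0.361×(-0.44249)=-0.15974, 0.11×(-0.95861)=-0.10545, 0.073×(-1.13668)=-0.08298, 0.05×(-1.30103)=-0.06505, 0.242×(-0.61618)=-0.14912.
Sum = -0.69110, so H' = 0.691.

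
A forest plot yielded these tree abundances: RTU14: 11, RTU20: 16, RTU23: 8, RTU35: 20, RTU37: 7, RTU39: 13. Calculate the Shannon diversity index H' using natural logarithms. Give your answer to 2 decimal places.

1.73

Total N = 11+16+8+20+7+13 = 75, so the proportions are 0.1467, 0.2133, 0.1067, 0.2667, 0.0933, 0.1733 (working shown to 4 dp, full precision carried).
Each pᵢ ln pᵢ term: 0.1467×(-1.9196)=-0.2815, 0.2133×(-1.5449)=-0.3296, 0.1067×(-2.2380)=-0.2387, 0.2667×(-1.3218)=-0.3525, 0.0933×(-2.3716)=-0.2213, 0.1733×(-1.7525)=-0.3038.
Sum = -1.7274, so H' = 1.73.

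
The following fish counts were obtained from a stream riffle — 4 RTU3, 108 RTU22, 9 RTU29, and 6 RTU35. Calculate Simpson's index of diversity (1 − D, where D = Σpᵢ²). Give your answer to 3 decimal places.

0.269

Total N = 4+108+9+6 = 127, so the proportions are 0.0315, 0.85039, 0.07087, 0.04724 (working shown to 5 dp, full precision carried).
D = 0.0315² + 0.85039² + 0.07087² + 0.04724² = 0.00099 + 0.72317 + 0.00502 + 0.00223 = 0.73142.
So 1 − D = 0.26858, i.e. 0.269 to 3 decimal places.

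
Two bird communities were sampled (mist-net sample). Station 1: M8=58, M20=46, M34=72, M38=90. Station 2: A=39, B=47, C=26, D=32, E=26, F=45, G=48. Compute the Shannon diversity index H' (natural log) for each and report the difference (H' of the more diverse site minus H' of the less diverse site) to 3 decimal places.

0.561

Station 1: N=266, proportions 0.218045, 0.172932, 0.270677, 0.338346, giving H' = 1.355955 (working shown to 6 dp, full precision carried).
Station 2: N=263, proportions 0.148289, 0.178707, 0.098859, 0.121673, 0.098859, 0.171103, 0.18251, giving H' = 1.917105.
Difference = |1.355955 − 1.917105| = 0.561150, i.e. 0.561 to 3 decimal places.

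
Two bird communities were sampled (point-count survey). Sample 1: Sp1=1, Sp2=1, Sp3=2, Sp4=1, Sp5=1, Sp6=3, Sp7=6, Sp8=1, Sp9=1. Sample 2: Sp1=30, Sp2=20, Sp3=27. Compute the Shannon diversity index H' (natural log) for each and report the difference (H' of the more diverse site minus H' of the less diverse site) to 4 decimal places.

0.8405

Sample 1: N=17, proportions 0.058824, 0.058824, 0.117647, 0.058824, 0.058824, 0.176471, 0.352941, 0.058824, 0.058824, giving H' = 1.925408 (working shown to 6 dp, full precision carried).
Sample 2: N=77, proportions 0.38961, 0.25974, 0.350649, giving H' = 1.084868.
Difference = |1.925408 − 1.084868| = 0.840540, i.e. 0.8405 to 4 decimal places.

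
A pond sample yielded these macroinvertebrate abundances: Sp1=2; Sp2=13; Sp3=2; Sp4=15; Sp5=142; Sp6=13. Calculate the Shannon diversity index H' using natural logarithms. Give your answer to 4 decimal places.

0.8792

Total N = 2+13+2+15+142+13 = 187, so the proportions are 0.010695, 0.069519, 0.010695, 0.080214, 0.759358, 0.069519 (working shown to 6 dp, full precision carried).
Each pᵢ ln pᵢ term: 0.010695×(-4.537961)=-0.048534, 0.069519×(-2.666159)=-0.185348, 0.010695×(-4.537961)=-0.048534, 0.080214×(-2.523058)=-0.202384, 0.759358×(-0.275282)=-0.209037, 0.069519×(-2.666159)=-0.185348.
Sum = -0.879186, so H' = 0.8792.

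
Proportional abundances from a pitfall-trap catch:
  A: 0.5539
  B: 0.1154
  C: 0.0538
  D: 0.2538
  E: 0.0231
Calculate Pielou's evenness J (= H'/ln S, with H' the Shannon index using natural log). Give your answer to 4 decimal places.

H' = −Σ pᵢ ln pᵢ = −((-0.327228) + (-0.249189) + (-0.157230) + (-0.348013) + (-0.087039)) = 1.168699 (working shown to 6 dp, full precision carried).
With S = 5 species, ln S = 1.609438, so J = 1.168699/1.609438 = 0.726153, i.e. 0.7262 to 4 decimal places.

0.7262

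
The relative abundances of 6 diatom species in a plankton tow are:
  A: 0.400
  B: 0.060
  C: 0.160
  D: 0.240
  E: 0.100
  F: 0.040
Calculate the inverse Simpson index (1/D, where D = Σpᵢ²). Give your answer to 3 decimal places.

D = 0.4² + 0.06² + 0.16² + 0.24² + 0.1² + 0.04² = 0.1600000 + 0.0036000 + 0.0256000 + 0.0576000 + 0.0100000 + 0.0016000 = 0.2584000 (working shown to 7 dp, full precision carried).
So 1/D = 3.86997, i.e. 3.870 to 3 decimal places.

3.870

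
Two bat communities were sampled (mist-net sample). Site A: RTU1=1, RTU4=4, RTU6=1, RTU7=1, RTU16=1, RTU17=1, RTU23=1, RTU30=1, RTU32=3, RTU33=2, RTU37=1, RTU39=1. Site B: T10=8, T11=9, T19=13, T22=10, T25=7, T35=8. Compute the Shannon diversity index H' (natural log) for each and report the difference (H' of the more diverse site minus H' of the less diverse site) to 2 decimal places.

0.55

Site A: N=18, proportions 0.0556, 0.2222, 0.0556, 0.0556, 0.0556, 0.0556, 0.0556, 0.0556, 0.1667, 0.1111, 0.0556, 0.0556, giving H' = 2.3222 (working shown to 4 dp, full precision carried).
Site B: N=55, proportions 0.1455, 0.1636, 0.2364, 0.1818, 0.1273, 0.1455, giving H' = 1.7703.
Difference = |2.3222 − 1.7703| = 0.5519, i.e. 0.55 to 2 decimal places.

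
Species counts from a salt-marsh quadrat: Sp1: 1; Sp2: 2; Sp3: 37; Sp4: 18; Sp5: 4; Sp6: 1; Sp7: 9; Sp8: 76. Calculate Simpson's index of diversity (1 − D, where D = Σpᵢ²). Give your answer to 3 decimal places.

0.654

Total N = 1+2+37+18+4+1+9+76 = 148, so the proportions are 0.00676, 0.01351, 0.25, 0.12162, 0.02703, 0.00676, 0.06081, 0.51351 (working shown to 5 dp, full precision carried).
D = 0.00676² + 0.01351² + 0.25² + 0.12162² + 0.02703² + 0.00676² + 0.06081² + 0.51351² = 0.00005 + 0.00018 + 0.06250 + 0.01479 + 0.00073 + 0.00005 + 0.00370 + 0.26370 = 0.34569.
So 1 − D = 0.65431, i.e. 0.654 to 3 decimal places.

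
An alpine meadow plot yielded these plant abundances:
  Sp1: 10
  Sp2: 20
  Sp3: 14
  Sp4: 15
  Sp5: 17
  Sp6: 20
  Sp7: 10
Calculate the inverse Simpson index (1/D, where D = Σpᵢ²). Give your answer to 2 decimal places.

Total N = 10+20+14+15+17+20+10 = 106, so the proportions are 0.09434, 0.188679, 0.132075, 0.141509, 0.160377, 0.188679, 0.09434 (working shown to 6 dp, full precision carried).
D = 0.09434² + 0.188679² + 0.132075² + 0.141509² + 0.160377² + 0.188679² + 0.09434² = 0.008900 + 0.035600 + 0.017444 + 0.020025 + 0.025721 + 0.035600 + 0.008900 = 0.152189.
So 1/D = 6.5708, i.e. 6.57 to 2 decimal places.

6.57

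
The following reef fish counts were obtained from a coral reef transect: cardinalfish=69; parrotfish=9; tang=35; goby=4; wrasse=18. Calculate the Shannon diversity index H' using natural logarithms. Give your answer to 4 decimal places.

Total N = 69+9+35+4+18 = 135, so the proportions are 0.511111, 0.066667, 0.259259, 0.02963, 0.133333 (working shown to 6 dp, full precision carried).
Each pᵢ ln pᵢ term: 0.511111×(-0.671168)=-0.343042, 0.066667×(-2.708050)=-0.180537, 0.259259×(-1.349927)=-0.349981, 0.02963×(-3.518980)=-0.104266, 0.133333×(-2.014903)=-0.268654.
Sum = -1.246479, so H' = 1.2465.

1.2465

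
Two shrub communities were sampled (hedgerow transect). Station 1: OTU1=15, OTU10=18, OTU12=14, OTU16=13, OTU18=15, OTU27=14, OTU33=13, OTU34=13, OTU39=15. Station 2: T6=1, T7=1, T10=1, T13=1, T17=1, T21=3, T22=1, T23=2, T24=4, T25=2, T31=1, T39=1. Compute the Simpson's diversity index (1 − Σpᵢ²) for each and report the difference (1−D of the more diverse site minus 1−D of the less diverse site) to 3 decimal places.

0.001

Station 1: N=130, proportions 0.1153846, 0.1384615, 0.1076923, 0.1, 0.1153846, 0.1076923, 0.1, 0.1, 0.1153846, giving 1−D = 0.8876923 (working shown to 7 dp, full precision carried).
Station 2: N=19, proportions 0.0526316, 0.0526316, 0.0526316, 0.0526316, 0.0526316, 0.1578947, 0.0526316, 0.1052632, 0.2105263, 0.1052632, 0.0526316, 0.0526316, giving 1−D = 0.8864266.
Difference = |0.8876923 − 0.8864266| = 0.0012657, i.e. 0.001 to 3 decimal places.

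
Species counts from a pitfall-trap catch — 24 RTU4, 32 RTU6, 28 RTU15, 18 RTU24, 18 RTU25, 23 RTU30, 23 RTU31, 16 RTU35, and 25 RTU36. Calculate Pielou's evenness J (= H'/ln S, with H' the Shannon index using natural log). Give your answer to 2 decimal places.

Total N = 24+32+28+18+18+23+23+16+25 = 207, so the proportions are 0.1159, 0.1546, 0.1353, 0.087, 0.087, 0.1111, 0.1111, 0.0773, 0.1208 (working shown to 4 dp, full precision carried).
H' = −Σ pᵢ ln pᵢ = −((-0.2498) + (-0.2886) + (-0.2706) + (-0.2124) + (-0.2124) + (-0.2441) + (-0.2441) + (-0.1979) + (-0.2553)) = 2.1752.
With S = 9 species, ln S = 2.1972, so J = 2.1752/2.1972 = 0.9900, i.e. 0.99 to 2 decimal places.

0.99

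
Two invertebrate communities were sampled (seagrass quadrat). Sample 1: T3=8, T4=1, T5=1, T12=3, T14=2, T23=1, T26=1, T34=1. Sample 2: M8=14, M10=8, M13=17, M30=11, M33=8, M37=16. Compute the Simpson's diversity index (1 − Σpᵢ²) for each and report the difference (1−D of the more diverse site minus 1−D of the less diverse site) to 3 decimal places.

0.072

Sample 1: N=18, proportions 0.44444, 0.05556, 0.05556, 0.16667, 0.11111, 0.05556, 0.05556, 0.05556, giving 1−D = 0.74691 (working shown to 5 dp, full precision carried).
Sample 2: N=74, proportions 0.18919, 0.10811, 0.22973, 0.14865, 0.10811, 0.21622, giving 1−D = 0.81921.
Difference = |0.74691 − 0.81921| = 0.07230, i.e. 0.072 to 3 decimal places.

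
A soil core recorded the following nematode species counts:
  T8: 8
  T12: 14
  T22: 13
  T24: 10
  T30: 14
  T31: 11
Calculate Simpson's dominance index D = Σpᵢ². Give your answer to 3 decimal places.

Total N = 8+14+13+10+14+11 = 70, so the proportions are 0.11429, 0.2, 0.18571, 0.14286, 0.2, 0.15714 (working shown to 5 dp, full precision carried).
D = 0.11429² + 0.2² + 0.18571² + 0.14286² + 0.2² + 0.15714² = 0.01306 + 0.04000 + 0.03449 + 0.02041 + 0.04000 + 0.02469 = 0.17265.
To 3 decimal places, D = 0.173.

0.173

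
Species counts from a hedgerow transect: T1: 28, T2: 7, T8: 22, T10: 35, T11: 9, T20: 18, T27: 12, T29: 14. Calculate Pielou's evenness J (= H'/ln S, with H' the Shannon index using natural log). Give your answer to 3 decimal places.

0.941

Total N = 28+7+22+35+9+18+12+14 = 145, so the proportions are 0.1931, 0.04828, 0.15172, 0.24138, 0.06207, 0.12414, 0.08276, 0.09655 (working shown to 5 dp, full precision carried).
H' = −Σ pᵢ ln pᵢ = −((-0.31756) + (-0.14632) + (-0.28610) + (-0.34309) + (-0.17252) + (-0.25900) + (-0.20622) + (-0.22571)) = 1.95652.
With S = 8 species, ln S = 2.07944, so J = 1.95652/2.07944 = 0.94089, i.e. 0.941 to 3 decimal places.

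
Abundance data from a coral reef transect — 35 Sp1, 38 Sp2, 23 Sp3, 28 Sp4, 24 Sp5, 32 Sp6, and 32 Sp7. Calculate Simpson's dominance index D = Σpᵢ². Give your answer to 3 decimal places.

Total N = 35+38+23+28+24+32+32 = 212, so the proportions are 0.16509, 0.17925, 0.10849, 0.13208, 0.11321, 0.15094, 0.15094 (working shown to 5 dp, full precision carried).
D = 0.16509² + 0.17925² + 0.10849² + 0.13208² + 0.11321² + 0.15094² + 0.15094² = 0.02726 + 0.03213 + 0.01177 + 0.01744 + 0.01282 + 0.02278 + 0.02278 = 0.14698.
To 3 decimal places, D = 0.147.

0.147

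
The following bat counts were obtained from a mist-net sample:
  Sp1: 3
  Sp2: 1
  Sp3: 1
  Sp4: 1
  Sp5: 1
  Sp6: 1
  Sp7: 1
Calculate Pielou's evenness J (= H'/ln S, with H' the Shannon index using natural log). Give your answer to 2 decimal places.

Total N = 3+1+1+1+1+1+1 = 9, so the proportions are 0.3333, 0.1111, 0.1111, 0.1111, 0.1111, 0.1111, 0.1111 (working shown to 4 dp, full precision carried).
H' = −Σ pᵢ ln pᵢ = −((-0.3662) + (-0.2441) + (-0.2441) + (-0.2441) + (-0.2441) + (-0.2441) + (-0.2441)) = 1.8310.
With S = 7 species, ln S = 1.9459, so J = 1.8310/1.9459 = 0.9410, i.e. 0.94 to 2 decimal places.

0.94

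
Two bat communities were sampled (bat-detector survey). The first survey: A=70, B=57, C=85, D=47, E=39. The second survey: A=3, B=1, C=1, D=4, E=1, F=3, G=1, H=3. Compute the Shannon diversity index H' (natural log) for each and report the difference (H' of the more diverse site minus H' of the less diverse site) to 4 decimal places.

0.3535

The first survey: N=298, proportions 0.234899, 0.191275, 0.285235, 0.157718, 0.130872, giving H' = 1.571893 (working shown to 6 dp, full precision carried).
The second survey: N=17, proportions 0.176471, 0.058824, 0.058824, 0.235294, 0.058824, 0.176471, 0.058824, 0.176471, giving H' = 1.925408.
Difference = |1.571893 − 1.925408| = 0.353515, i.e. 0.3535 to 4 decimal places.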